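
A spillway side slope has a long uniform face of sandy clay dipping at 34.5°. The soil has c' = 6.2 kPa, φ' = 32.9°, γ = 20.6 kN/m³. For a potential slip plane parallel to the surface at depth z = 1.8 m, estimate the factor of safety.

FS = 1.30

For an infinite slope with a slip plane parallel to the surface (no pore pressure): FS = [c' + γz cos²β tanφ'] / [γz sinβ cosβ].
γz = 20.6·1.8 = 37.08 kN/m²
Numerator = 6.2 + 37.08·cos²34.5°·tan32.9° = 6.2 + 37.08·0.6792·0.6469 = 22.492 kPa
Denominator = 37.08·sin34.5°·cos34.5° = 37.08·0.5664·0.8241 = 17.309 kPa
FS = 22.492 / 17.309 = 1.299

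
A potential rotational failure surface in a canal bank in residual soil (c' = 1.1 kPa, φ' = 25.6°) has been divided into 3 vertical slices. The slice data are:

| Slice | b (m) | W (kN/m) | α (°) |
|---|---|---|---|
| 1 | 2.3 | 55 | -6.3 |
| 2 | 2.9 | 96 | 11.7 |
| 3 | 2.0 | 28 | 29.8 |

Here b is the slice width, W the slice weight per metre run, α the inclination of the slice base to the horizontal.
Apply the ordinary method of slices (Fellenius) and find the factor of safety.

Ordinary method of slices: FS = Σ[c'·Δl_i + (W_i cosα_i)·tanφ'] / Σ W_i sinα_i, with Δl_i = b_i / cosα_i.
Slice 1: Δl = 2.3/cos(-6.3°) = 2.314 m; N'_1 = 55·cos(-6.3°) = 54.7; c'Δl = 2.55; W sinα = -6.0
Slice 2: Δl = 2.9/cos11.7° = 2.962 m; N'_2 = 96·cos11.7° = 94.0; c'Δl = 3.26; W sinα = 19.5
Slice 3: Δl = 2.0/cos29.8° = 2.305 m; N'_3 = 28·cos29.8° = 24.3; c'Δl = 2.54; W sinα = 13.9
Σc'Δl = 8.3 kN/m; ΣN' = 173.0 kN/m; ΣW sinα = 27.3 kN/m
Resisting = 8.3 + 173.0·tan25.6° = 8.3 + 82.9 = 91.2 kN/m
FS = 91.2 / 27.3 = 3.335

FS = 3.34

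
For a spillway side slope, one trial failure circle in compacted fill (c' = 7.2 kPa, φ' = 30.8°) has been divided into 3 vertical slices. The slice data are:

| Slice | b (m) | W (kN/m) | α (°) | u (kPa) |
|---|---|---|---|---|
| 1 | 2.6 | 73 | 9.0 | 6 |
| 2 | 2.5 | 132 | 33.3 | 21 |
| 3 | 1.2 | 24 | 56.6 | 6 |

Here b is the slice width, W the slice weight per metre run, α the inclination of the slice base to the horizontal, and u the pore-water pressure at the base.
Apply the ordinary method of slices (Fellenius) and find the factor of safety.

Ordinary method of slices: FS = Σ[c'·Δl_i + (W_i cosα_i − u_i·Δl_i)·tanφ'] / Σ W_i sinα_i, with Δl_i = b_i / cosα_i.
Slice 1: Δl = 2.6/cos9.0° = 2.632 m; N'_1 = 73·cos9.0° − 6·2.632 = 56.3; c'Δl = 18.95; W sinα = 11.4
Slice 2: Δl = 2.5/cos33.3° = 2.991 m; N'_2 = 132·cos33.3° − 21·2.991 = 47.5; c'Δl = 21.54; W sinα = 72.5
Slice 3: Δl = 1.2/cos56.6° = 2.180 m; N'_3 = 24·cos56.6° − 6·2.180 = 0.1; c'Δl = 15.70; W sinα = 20.0
Σc'Δl = 56.2 kN/m; ΣN' = 104.0 kN/m; ΣW sinα = 103.9 kN/m
Resisting = 56.2 + 104.0·tan30.8° = 56.2 + 62.0 = 118.2 kN/m
FS = 118.2 / 103.9 = 1.137

FS = 1.14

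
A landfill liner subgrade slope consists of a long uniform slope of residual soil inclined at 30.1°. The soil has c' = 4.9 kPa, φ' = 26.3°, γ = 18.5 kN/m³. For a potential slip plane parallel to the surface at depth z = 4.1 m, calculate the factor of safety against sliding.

For an infinite slope with a slip plane parallel to the surface (no pore pressure): FS = [c' + γz cos²β tanφ'] / [γz sinβ cosβ].
γz = 18.5·4.1 = 75.85 kN/m²
Numerator = 4.9 + 75.85·cos²30.1°·tan26.3° = 4.9 + 75.85·0.7485·0.4942 = 32.959 kPa
Denominator = 75.85·sin30.1°·cos30.1° = 75.85·0.5015·0.8652 = 32.910 kPa
FS = 32.959 / 32.910 = 1.001

FS = 1.00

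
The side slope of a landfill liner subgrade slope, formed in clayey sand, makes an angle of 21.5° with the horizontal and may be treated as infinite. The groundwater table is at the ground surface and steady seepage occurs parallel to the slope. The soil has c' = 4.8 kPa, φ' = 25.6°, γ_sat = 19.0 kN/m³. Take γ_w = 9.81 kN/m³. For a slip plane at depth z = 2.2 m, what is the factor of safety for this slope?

With seepage parallel to the slope and the water table at the surface, the effective normal stress on the slip plane uses the buoyant unit weight γ' = γ_sat − γ_w while the driving shear stress uses γ_sat:
FS = [c' + γ' z cos²β tanφ'] / [γ_sat z sinβ cosβ]
γ' = 19.0 − 9.81 = 9.19 kN/m³
Numerator = 4.8 + 9.19·2.2·cos²21.5°·tan25.6° = 4.8 + 9.19·2.2·0.8657·0.4791 = 13.186 kPa
Denominator = 19.0·2.2·sin21.5°·cos21.5° = 19.0·2.2·0.3665·0.9304 = 14.254 kPa
FS = 13.186 / 14.254 = 0.925

FS = 0.93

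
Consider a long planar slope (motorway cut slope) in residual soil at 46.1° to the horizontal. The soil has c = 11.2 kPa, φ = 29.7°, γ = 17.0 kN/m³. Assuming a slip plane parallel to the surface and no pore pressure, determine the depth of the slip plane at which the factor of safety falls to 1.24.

z = 1.91 m

Setting FS = 1.24 in FS = [c + γz cos²β tanφ] / [γz sinβ cosβ] and solving for z:
z = c / [γ cosβ (FS·sinβ − cosβ·tanφ)]
  = 11.2 / [17.0·cos46.1°·(1.24·sin46.1° − cos46.1°·tan29.7°)]
  = 11.2 / [17.0·0.6934·(1.24·0.7206 − 0.6934·0.5704)]
  = 11.2 / 5.8700 = 1.908 m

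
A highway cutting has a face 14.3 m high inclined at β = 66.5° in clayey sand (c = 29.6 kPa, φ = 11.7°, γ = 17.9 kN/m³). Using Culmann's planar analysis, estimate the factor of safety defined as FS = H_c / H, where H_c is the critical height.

FS = 0.98

H_c = (4c/γ) · sinβ cosφ / [1 − cos(β − φ)]
    = (4·29.6/17.9) · sin66.5°·cos11.7° / [1 − cos54.8°]
    = 6.615 · 0.8980 / 0.4236 = 14.02 m
FS = H_c / H = 14.02 / 14.3 = 0.981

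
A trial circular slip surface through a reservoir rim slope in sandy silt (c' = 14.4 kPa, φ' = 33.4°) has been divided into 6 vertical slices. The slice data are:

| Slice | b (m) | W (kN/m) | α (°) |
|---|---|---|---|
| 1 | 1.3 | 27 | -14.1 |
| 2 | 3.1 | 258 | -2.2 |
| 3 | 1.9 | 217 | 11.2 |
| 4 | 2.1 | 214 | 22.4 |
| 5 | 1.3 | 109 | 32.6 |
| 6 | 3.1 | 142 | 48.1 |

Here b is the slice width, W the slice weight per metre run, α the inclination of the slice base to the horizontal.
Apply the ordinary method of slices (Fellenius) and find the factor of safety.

FS = 2.93

Ordinary method of slices: FS = Σ[c'·Δl_i + (W_i cosα_i)·tanφ'] / Σ W_i sinα_i, with Δl_i = b_i / cosα_i.
Slice 1: Δl = 1.3/cos(-14.1°) = 1.340 m; N'_1 = 27·cos(-14.1°) = 26.2; c'Δl = 19.30; W sinα = -6.6
Slice 2: Δl = 3.1/cos(-2.2°) = 3.102 m; N'_2 = 258·cos(-2.2°) = 257.8; c'Δl = 44.67; W sinα = -9.9
Slice 3: Δl = 1.9/cos11.2° = 1.937 m; N'_3 = 217·cos11.2° = 212.9; c'Δl = 27.89; W sinα = 42.1
Slice 4: Δl = 2.1/cos22.4° = 2.271 m; N'_4 = 214·cos22.4° = 197.9; c'Δl = 32.71; W sinα = 81.5
Slice 5: Δl = 1.3/cos32.6° = 1.543 m; N'_5 = 109·cos32.6° = 91.8; c'Δl = 22.22; W sinα = 58.7
Slice 6: Δl = 3.1/cos48.1° = 4.642 m; N'_6 = 142·cos48.1° = 94.8; c'Δl = 66.84; W sinα = 105.7
Σc'Δl = 213.6 kN/m; ΣN' = 881.4 kN/m; ΣW sinα = 271.6 kN/m
Resisting = 213.6 + 881.4·tan33.4° = 213.6 + 581.2 = 794.8 kN/m
FS = 794.8 / 271.6 = 2.926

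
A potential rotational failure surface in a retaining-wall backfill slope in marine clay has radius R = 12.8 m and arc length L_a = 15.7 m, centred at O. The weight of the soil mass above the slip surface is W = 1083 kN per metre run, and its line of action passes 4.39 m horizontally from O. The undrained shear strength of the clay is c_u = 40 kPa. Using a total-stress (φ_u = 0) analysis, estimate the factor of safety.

Taking moments about the centre O, the resisting moment is provided by the undrained shear strength acting along the arc:
M_R = c_u·L_a·R = 40·15.70·12.8 = 8038.4 kN·m/m
M_D = W·d = 1083·4.39 = 4754.4 kN·m/m
FS = M_R / M_D = 8038.4 / 4754.4 = 1.691

FS = 1.69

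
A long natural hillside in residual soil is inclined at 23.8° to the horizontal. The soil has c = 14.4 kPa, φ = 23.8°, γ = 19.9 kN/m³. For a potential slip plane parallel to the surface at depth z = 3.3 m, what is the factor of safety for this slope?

For an infinite slope with a slip plane parallel to the surface (no pore pressure): FS = [c + γz cos²β tanφ] / [γz sinβ cosβ].
γz = 19.9·3.3 = 65.67 kN/m²
Numerator = 14.4 + 65.67·cos²23.8°·tan23.8° = 14.4 + 65.67·0.8372·0.4411 = 38.647 kPa
Denominator = 65.67·sin23.8°·cos23.8° = 65.67·0.4035·0.9150 = 24.247 kPa
FS = 38.647 / 24.247 = 1.594

FS = 1.59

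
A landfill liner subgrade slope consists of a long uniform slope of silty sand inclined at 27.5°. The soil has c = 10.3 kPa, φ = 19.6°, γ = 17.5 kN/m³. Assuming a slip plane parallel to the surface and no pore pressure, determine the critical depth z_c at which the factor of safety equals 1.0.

Setting FS = 1.00 in FS = [c + γz cos²β tanφ] / [γz sinβ cosβ] and solving for z:
z = c / [γ cosβ (FS·sinβ − cosβ·tanφ)]
  = 10.3 / [17.5·cos27.5°·(1.00·sin27.5° − cos27.5°·tan19.6°)]
  = 10.3 / [17.5·0.8870·(1.00·0.4617 − 0.8870·0.3561)]
  = 10.3 / 2.2647 = 4.548 m

z_c = 4.55 m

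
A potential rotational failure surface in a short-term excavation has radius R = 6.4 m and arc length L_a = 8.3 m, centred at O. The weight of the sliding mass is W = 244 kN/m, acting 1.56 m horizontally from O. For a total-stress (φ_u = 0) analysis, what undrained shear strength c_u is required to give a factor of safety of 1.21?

FS = c_u·L_a·R / (W·d), so c_u = FS·W·d / (L_a·R).
c_u = 1.21·244·1.56 / (8.30·6.4) = 460.6 / 53.12 = 8.67 kPa

c_u = 8.7 kPa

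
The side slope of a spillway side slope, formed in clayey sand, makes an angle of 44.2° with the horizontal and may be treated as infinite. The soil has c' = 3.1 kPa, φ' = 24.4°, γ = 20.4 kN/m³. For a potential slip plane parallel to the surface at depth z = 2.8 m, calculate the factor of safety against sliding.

FS = 0.58

For an infinite slope with a slip plane parallel to the surface (no pore pressure): FS = [c' + γz cos²β tanφ'] / [γz sinβ cosβ].
γz = 20.4·2.8 = 57.12 kN/m²
Numerator = 3.1 + 57.12·cos²44.2°·tan24.4° = 3.1 + 57.12·0.5140·0.4536 = 16.417 kPa
Denominator = 57.12·sin44.2°·cos44.2° = 57.12·0.6972·0.7169 = 28.549 kPa
FS = 16.417 / 28.549 = 0.575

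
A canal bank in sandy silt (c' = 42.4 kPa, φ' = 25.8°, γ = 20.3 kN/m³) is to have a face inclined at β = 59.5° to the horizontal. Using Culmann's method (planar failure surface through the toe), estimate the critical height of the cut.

Culmann's analysis gives the critical failure plane at α_cr = (β + φ')/2 = (59.5 + 25.8)/2 = 42.6°, and the critical height
H_c = (4c'/γ) · sinβ cosφ' / [1 − cos(β − φ')]
    = (4·42.4/20.3) · sin59.5°·cos25.8° / [1 − cos(33.7°)]
    = 8.355 · 0.8616·0.9003 / [1 − 0.8320]
    = 8.355 · 0.7757 / 0.1680
    = 38.57 m

H_c = 38.57 m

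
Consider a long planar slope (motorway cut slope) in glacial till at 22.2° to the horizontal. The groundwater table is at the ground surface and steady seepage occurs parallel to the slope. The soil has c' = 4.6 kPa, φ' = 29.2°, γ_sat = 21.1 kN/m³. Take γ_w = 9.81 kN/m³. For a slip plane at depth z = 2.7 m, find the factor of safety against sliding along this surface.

FS = 0.96

With seepage parallel to the slope and the water table at the surface, the effective normal stress on the slip plane uses the buoyant unit weight γ' = γ_sat − γ_w while the driving shear stress uses γ_sat:
FS = [c' + γ' z cos²β tanφ'] / [γ_sat z sinβ cosβ]
γ' = 21.1 − 9.81 = 11.29 kN/m³
Numerator = 4.6 + 11.29·2.7·cos²22.2°·tan29.2° = 4.6 + 11.29·2.7·0.8572·0.5589 = 19.204 kPa
Denominator = 21.1·2.7·sin22.2°·cos22.2° = 21.1·2.7·0.3778·0.9259 = 19.930 kPa
FS = 19.204 / 19.930 = 0.964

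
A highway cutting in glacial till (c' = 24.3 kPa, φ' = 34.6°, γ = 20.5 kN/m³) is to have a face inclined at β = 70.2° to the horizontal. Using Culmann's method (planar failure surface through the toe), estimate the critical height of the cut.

H_c = 19.65 m

Culmann's analysis gives the critical failure plane at α_cr = (β + φ')/2 = (70.2 + 34.6)/2 = 52.4°, and the critical height
H_c = (4c'/γ) · sinβ cosφ' / [1 − cos(β − φ')]
    = (4·24.3/20.5) · sin70.2°·cos34.6° / [1 − cos(35.6°)]
    = 4.741 · 0.9409·0.8231 / [1 − 0.8131]
    = 4.741 · 0.7745 / 0.1869
    = 19.65 m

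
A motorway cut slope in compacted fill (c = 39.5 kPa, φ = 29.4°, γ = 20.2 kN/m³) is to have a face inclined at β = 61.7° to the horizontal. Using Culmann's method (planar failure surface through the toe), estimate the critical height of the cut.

H_c = 38.77 m

Culmann's analysis gives the critical failure plane at α_cr = (β + φ)/2 = (61.7 + 29.4)/2 = 45.5°, and the critical height
H_c = (4c/γ) · sinβ cosφ / [1 − cos(β − φ)]
    = (4·39.5/20.2) · sin61.7°·cos29.4° / [1 − cos(32.3°)]
    = 7.822 · 0.8805·0.8712 / [1 − 0.8453]
    = 7.822 · 0.7671 / 0.1547
    = 38.77 m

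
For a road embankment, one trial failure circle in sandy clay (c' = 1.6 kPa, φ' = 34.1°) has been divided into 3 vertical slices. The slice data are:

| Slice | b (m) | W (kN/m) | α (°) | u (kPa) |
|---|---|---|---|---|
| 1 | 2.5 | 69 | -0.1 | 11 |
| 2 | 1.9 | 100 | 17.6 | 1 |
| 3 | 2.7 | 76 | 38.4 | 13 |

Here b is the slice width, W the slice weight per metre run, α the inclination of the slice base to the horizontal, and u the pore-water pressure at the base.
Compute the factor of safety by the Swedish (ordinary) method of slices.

Ordinary method of slices: FS = Σ[c'·Δl_i + (W_i cosα_i − u_i·Δl_i)·tanφ'] / Σ W_i sinα_i, with Δl_i = b_i / cosα_i.
Slice 1: Δl = 2.5/cos(-0.1°) = 2.500 m; N'_1 = 69·cos(-0.1°) − 11·2.500 = 41.5; c'Δl = 4.00; W sinα = -0.1
Slice 2: Δl = 1.9/cos17.6° = 1.993 m; N'_2 = 100·cos17.6° − 1·1.993 = 93.3; c'Δl = 3.19; W sinα = 30.2
Slice 3: Δl = 2.7/cos38.4° = 3.445 m; N'_3 = 76·cos38.4° − 13·3.445 = 14.8; c'Δl = 5.51; W sinα = 47.2
Σc'Δl = 12.7 kN/m; ΣN' = 149.6 kN/m; ΣW sinα = 77.3 kN/m
Resisting = 12.7 + 149.6·tan34.1° = 12.7 + 101.3 = 114.0 kN/m
FS = 114.0 / 77.3 = 1.474

FS = 1.47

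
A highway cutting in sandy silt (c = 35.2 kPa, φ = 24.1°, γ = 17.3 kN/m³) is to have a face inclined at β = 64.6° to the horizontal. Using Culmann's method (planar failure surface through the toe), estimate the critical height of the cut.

Culmann's analysis gives the critical failure plane at α_cr = (β + φ)/2 = (64.6 + 24.1)/2 = 44.3°, and the critical height
H_c = (4c/γ) · sinβ cosφ / [1 − cos(β − φ)]
    = (4·35.2/17.3) · sin64.6°·cos24.1° / [1 − cos(40.5°)]
    = 8.139 · 0.9033·0.9128 / [1 − 0.7604]
    = 8.139 · 0.8246 / 0.2396
    = 28.01 m

H_c = 28.01 m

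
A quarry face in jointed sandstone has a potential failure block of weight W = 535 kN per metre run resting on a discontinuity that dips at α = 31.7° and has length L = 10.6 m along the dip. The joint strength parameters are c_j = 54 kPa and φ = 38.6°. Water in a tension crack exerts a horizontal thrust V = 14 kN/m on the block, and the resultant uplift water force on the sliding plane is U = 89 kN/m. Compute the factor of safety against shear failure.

Resolving the block weight along and normal to the plane and applying the Mohr–Coulomb strength on the joint:
N' = W cosα − U − V sinα = 535·cos31.7° − 89 − 14·sin31.7° = 358.8 kN/m
Driving force T = W sinα + V cosα = 535·sin31.7° + 14·cos31.7° = 293.0 kN/m
Resisting force R = c_j·L + N'·tanφ = 54·10.6 + 358.8·tan38.6° = 572.4 + 286.4 = 858.8 kN/m
FS = R / T = 858.8 / 293.0 = 2.931

FS = 2.93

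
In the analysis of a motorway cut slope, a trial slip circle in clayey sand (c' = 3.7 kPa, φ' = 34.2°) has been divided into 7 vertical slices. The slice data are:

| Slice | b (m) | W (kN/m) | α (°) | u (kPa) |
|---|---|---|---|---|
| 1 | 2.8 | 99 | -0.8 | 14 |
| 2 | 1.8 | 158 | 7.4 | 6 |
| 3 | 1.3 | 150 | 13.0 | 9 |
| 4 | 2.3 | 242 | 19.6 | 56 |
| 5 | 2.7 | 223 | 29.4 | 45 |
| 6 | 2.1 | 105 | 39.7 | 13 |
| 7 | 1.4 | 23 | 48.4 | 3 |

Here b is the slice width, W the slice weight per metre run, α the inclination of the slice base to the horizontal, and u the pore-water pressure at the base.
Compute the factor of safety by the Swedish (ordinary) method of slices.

Ordinary method of slices: FS = Σ[c'·Δl_i + (W_i cosα_i − u_i·Δl_i)·tanφ'] / Σ W_i sinα_i, with Δl_i = b_i / cosα_i.
Slice 1: Δl = 2.8/cos(-0.8°) = 2.800 m; N'_1 = 99·cos(-0.8°) − 14·2.800 = 59.8; c'Δl = 10.36; W sinα = -1.4
Slice 2: Δl = 1.8/cos7.4° = 1.815 m; N'_2 = 158·cos7.4° − 6·1.815 = 145.8; c'Δl = 6.72; W sinα = 20.3
Slice 3: Δl = 1.3/cos13.0° = 1.334 m; N'_3 = 150·cos13.0° − 9·1.334 = 134.1; c'Δl = 4.94; W sinα = 33.7
Slice 4: Δl = 2.3/cos19.6° = 2.441 m; N'_4 = 242·cos19.6° − 56·2.441 = 91.3; c'Δl = 9.03; W sinα = 81.2
Slice 5: Δl = 2.7/cos29.4° = 3.099 m; N'_5 = 223·cos29.4° − 45·3.099 = 54.8; c'Δl = 11.47; W sinα = 109.5
Slice 6: Δl = 2.1/cos39.7° = 2.729 m; N'_6 = 105·cos39.7° − 13·2.729 = 45.3; c'Δl = 10.10; W sinα = 67.1
Slice 7: Δl = 1.4/cos48.4° = 2.109 m; N'_7 = 23·cos48.4° − 3·2.109 = 8.9; c'Δl = 7.80; W sinα = 17.2
Σc'Δl = 60.4 kN/m; ΣN' = 540.1 kN/m; ΣW sinα = 327.6 kN/m
Resisting = 60.4 + 540.1·tan34.2° = 60.4 + 367.0 = 427.4 kN/m
FS = 427.4 / 327.6 = 1.305

FS = 1.30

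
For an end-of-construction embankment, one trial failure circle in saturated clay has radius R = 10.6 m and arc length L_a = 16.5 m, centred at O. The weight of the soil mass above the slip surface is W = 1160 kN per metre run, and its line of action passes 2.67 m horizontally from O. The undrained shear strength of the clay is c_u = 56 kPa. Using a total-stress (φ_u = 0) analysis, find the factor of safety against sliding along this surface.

FS = 3.16

Taking moments about the centre O, the resisting moment is provided by the undrained shear strength acting along the arc:
M_R = c_u·L_a·R = 56·16.50·10.6 = 9794.4 kN·m/m
M_D = W·d = 1160·2.67 = 3097.2 kN·m/m
FS = M_R / M_D = 9794.4 / 3097.2 = 3.162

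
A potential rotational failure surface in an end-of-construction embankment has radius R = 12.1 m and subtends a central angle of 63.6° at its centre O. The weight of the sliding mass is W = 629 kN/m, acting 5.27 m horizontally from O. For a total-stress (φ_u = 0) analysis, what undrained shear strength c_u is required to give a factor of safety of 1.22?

c_u = 24.9 kPa

FS = c_u·L_a·R / (W·d), so c_u = FS·W·d / (L_a·R).
Arc length L_a = R·θ = 12.1·(63.6°·π/180) = 12.1·1.1100 = 13.43 m
c_u = 1.22·629·5.27 / (13.43·12.1) = 4044.1 / 162.52 = 24.88 kPa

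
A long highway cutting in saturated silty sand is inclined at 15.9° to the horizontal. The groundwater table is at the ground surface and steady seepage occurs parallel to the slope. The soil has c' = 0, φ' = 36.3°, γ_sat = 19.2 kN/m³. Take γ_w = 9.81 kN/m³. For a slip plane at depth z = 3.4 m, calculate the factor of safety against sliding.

FS = 1.26

With seepage parallel to the slope and the water table at the surface, the effective normal stress on the slip plane uses the buoyant unit weight γ' = γ_sat − γ_w while the driving shear stress uses γ_sat:
FS = [c' + γ' z cos²β tanφ'] / [γ_sat z sinβ cosβ]
(For c' = 0 this reduces to FS = (γ'/γ_sat)·tanφ'/tanβ.)
γ' = 19.2 − 9.81 = 9.39 kN/m³
Numerator = 0.0 + 9.39·3.4·cos²15.9°·tan36.3° = 0.0 + 9.39·3.4·0.9249·0.7346 = 21.692 kPa
Denominator = 19.2·3.4·sin15.9°·cos15.9° = 19.2·3.4·0.2740·0.9617 = 17.200 kPa
FS = 21.692 / 17.200 = 1.261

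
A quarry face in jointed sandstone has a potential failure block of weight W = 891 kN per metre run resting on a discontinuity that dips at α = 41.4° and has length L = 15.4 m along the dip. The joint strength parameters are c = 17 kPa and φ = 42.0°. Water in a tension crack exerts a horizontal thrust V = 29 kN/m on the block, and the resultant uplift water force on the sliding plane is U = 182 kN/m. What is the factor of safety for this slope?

Resolving the block weight along and normal to the plane and applying the Mohr–Coulomb strength on the joint:
N' = W cosα − U − V sinα = 891·cos41.4° − 182 − 29·sin41.4° = 467.2 kN/m
Driving force T = W sinα + V cosα = 891·sin41.4° + 29·cos41.4° = 611.0 kN/m
Resisting force R = c·L + N'·tanφ = 17·15.4 + 467.2·tan42.0° = 261.8 + 420.6 = 682.4 kN/m
FS = R / T = 682.4 / 611.0 = 1.117

FS = 1.12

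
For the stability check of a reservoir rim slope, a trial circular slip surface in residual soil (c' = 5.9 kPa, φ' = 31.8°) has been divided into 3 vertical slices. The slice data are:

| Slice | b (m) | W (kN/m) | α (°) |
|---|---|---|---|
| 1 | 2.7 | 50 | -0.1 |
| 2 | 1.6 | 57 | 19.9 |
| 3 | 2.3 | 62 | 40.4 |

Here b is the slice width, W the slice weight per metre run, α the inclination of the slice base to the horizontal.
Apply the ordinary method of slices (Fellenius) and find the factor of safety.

Ordinary method of slices: FS = Σ[c'·Δl_i + (W_i cosα_i)·tanφ'] / Σ W_i sinα_i, with Δl_i = b_i / cosα_i.
Slice 1: Δl = 2.7/cos(-0.1°) = 2.700 m; N'_1 = 50·cos(-0.1°) = 50.0; c'Δl = 15.93; W sinα = -0.1
Slice 2: Δl = 1.6/cos19.9° = 1.702 m; N'_2 = 57·cos19.9° = 53.6; c'Δl = 10.04; W sinα = 19.4
Slice 3: Δl = 2.3/cos40.4° = 3.020 m; N'_3 = 62·cos40.4° = 47.2; c'Δl = 17.82; W sinα = 40.2
Σc'Δl = 43.8 kN/m; ΣN' = 150.8 kN/m; ΣW sinα = 59.5 kN/m
Resisting = 43.8 + 150.8·tan31.8° = 43.8 + 93.5 = 137.3 kN/m
FS = 137.3 / 59.5 = 2.308

FS = 2.31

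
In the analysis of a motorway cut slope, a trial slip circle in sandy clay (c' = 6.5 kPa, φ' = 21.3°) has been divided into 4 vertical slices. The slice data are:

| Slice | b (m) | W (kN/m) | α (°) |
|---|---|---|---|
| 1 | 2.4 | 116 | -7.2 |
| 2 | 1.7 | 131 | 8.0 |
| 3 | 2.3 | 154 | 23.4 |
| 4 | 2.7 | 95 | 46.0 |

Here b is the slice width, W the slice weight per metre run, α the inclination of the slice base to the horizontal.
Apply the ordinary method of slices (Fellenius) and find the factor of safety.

FS = 1.84

Ordinary method of slices: FS = Σ[c'·Δl_i + (W_i cosα_i)·tanφ'] / Σ W_i sinα_i, with Δl_i = b_i / cosα_i.
Slice 1: Δl = 2.4/cos(-7.2°) = 2.419 m; N'_1 = 116·cos(-7.2°) = 115.1; c'Δl = 15.72; W sinα = -14.5
Slice 2: Δl = 1.7/cos8.0° = 1.717 m; N'_2 = 131·cos8.0° = 129.7; c'Δl = 11.16; W sinα = 18.2
Slice 3: Δl = 2.3/cos23.4° = 2.506 m; N'_3 = 154·cos23.4° = 141.3; c'Δl = 16.29; W sinα = 61.2
Slice 4: Δl = 2.7/cos46.0° = 3.887 m; N'_4 = 95·cos46.0° = 66.0; c'Δl = 25.26; W sinα = 68.3
Σc'Δl = 68.4 kN/m; ΣN' = 452.1 kN/m; ΣW sinα = 133.2 kN/m
Resisting = 68.4 + 452.1·tan21.3° = 68.4 + 176.3 = 244.7 kN/m
FS = 244.7 / 133.2 = 1.837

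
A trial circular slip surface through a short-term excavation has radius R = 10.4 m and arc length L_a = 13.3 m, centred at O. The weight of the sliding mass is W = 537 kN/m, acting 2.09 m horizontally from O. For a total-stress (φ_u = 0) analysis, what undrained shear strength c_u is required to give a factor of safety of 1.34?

c_u = 10.9 kPa

FS = c_u·L_a·R / (W·d), so c_u = FS·W·d / (L_a·R).
c_u = 1.34·537·2.09 / (13.30·10.4) = 1503.9 / 138.32 = 10.87 kPa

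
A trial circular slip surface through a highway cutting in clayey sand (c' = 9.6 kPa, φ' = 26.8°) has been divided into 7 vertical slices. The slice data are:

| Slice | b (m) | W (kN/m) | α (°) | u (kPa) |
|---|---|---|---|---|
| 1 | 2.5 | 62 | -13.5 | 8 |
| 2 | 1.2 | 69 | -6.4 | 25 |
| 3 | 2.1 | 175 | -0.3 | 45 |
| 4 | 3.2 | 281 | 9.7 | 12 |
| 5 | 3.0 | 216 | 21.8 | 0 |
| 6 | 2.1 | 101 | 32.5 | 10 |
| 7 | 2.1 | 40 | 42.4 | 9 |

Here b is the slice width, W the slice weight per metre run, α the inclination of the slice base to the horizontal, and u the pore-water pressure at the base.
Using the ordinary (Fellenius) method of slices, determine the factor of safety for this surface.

Ordinary method of slices: FS = Σ[c'·Δl_i + (W_i cosα_i − u_i·Δl_i)·tanφ'] / Σ W_i sinα_i, with Δl_i = b_i / cosα_i.
Slice 1: Δl = 2.5/cos(-13.5°) = 2.571 m; N'_1 = 62·cos(-13.5°) − 8·2.571 = 39.7; c'Δl = 24.68; W sinα = -14.5
Slice 2: Δl = 1.2/cos(-6.4°) = 1.208 m; N'_2 = 69·cos(-6.4°) − 25·1.208 = 38.4; c'Δl = 11.59; W sinα = -7.7
Slice 3: Δl = 2.1/cos(-0.3°) = 2.100 m; N'_3 = 175·cos(-0.3°) − 45·2.100 = 80.5; c'Δl = 20.16; W sinα = -0.9
Slice 4: Δl = 3.2/cos9.7° = 3.246 m; N'_4 = 281·cos9.7° − 12·3.246 = 238.0; c'Δl = 31.17; W sinα = 47.3
Slice 5: Δl = 3.0/cos21.8° = 3.231 m; N'_5 = 216·cos21.8° − 0·3.231 = 200.6; c'Δl = 31.02; W sinα = 80.2
Slice 6: Δl = 2.1/cos32.5° = 2.490 m; N'_6 = 101·cos32.5° − 10·2.490 = 60.3; c'Δl = 23.90; W sinα = 54.3
Slice 7: Δl = 2.1/cos42.4° = 2.844 m; N'_7 = 40·cos42.4° − 9·2.844 = 3.9; c'Δl = 27.30; W sinα = 27.0
Σc'Δl = 169.8 kN/m; ΣN' = 661.4 kN/m; ΣW sinα = 185.7 kN/m
Resisting = 169.8 + 661.4·tan26.8° = 169.8 + 334.1 = 503.9 kN/m
FS = 503.9 / 185.7 = 2.713

FS = 2.71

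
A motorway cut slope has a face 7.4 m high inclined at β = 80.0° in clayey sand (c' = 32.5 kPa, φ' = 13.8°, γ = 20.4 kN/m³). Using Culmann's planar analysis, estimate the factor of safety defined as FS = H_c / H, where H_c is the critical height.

H_c = (4c'/γ) · sinβ cosφ' / [1 − cos(β − φ')]
    = (4·32.5/20.4) · sin80.0°·cos13.8° / [1 − cos66.2°]
    = 6.373 · 0.9564 / 0.5965 = 10.22 m
FS = H_c / H = 10.22 / 7.4 = 1.381

FS = 1.38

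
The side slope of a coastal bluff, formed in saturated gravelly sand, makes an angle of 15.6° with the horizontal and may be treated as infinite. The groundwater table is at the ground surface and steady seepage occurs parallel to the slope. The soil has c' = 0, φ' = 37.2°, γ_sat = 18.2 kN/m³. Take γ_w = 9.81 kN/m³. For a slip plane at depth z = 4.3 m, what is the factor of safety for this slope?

FS = 1.25

With seepage parallel to the slope and the water table at the surface, the effective normal stress on the slip plane uses the buoyant unit weight γ' = γ_sat − γ_w while the driving shear stress uses γ_sat:
FS = [c' + γ' z cos²β tanφ'] / [γ_sat z sinβ cosβ]
(For c' = 0 this reduces to FS = (γ'/γ_sat)·tanφ'/tanβ.)
γ' = 18.2 − 9.81 = 8.39 kN/m³
Numerator = 0.0 + 8.39·4.3·cos²15.6°·tan37.2° = 0.0 + 8.39·4.3·0.9277·0.7590 = 25.404 kPa
Denominator = 18.2·4.3·sin15.6°·cos15.6° = 18.2·4.3·0.2689·0.9632 = 20.270 kPa
FS = 25.404 / 20.270 = 1.253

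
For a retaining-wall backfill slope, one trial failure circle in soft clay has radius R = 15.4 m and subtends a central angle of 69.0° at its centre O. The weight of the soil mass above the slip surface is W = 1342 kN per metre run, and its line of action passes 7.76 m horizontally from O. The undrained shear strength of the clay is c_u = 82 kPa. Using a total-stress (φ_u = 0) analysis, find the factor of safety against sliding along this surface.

Taking moments about the centre O, the resisting moment is provided by the undrained shear strength acting along the arc:
Arc length L_a = R·θ = 15.4·(69.0°·π/180) = 15.4·1.2043 = 18.55 m
M_R = c_u·L_a·R = 82·18.55·15.4 = 23419.7 kN·m/m
M_D = W·d = 1342·7.76 = 10413.9 kN·m/m
FS = M_R / M_D = 23419.7 / 10413.9 = 2.249

FS = 2.25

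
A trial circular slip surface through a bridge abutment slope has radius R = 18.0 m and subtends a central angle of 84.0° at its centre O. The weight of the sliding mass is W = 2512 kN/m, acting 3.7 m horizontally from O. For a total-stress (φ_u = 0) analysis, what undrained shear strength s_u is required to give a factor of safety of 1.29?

FS = s_u·L_a·R / (W·d), so s_u = FS·W·d / (L_a·R).
Arc length L_a = R·θ = 18.0·(84.0°·π/180) = 18.0·1.4661 = 26.39 m
s_u = 1.29·2512·3.7 / (26.39·18.0) = 11989.8 / 475.01 = 25.24 kPa

s_u = 25.2 kPa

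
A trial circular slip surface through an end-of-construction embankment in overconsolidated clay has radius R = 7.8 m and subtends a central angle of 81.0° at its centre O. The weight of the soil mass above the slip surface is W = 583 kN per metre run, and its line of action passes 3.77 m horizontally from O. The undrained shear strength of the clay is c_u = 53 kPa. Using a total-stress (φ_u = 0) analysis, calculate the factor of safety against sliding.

FS = 2.07

Taking moments about the centre O, the resisting moment is provided by the undrained shear strength acting along the arc:
Arc length L_a = R·θ = 7.8·(81.0°·π/180) = 7.8·1.4137 = 11.03 m
M_R = c_u·L_a·R = 53·11.03·7.8 = 4558.6 kN·m/m
M_D = W·d = 583·3.77 = 2197.9 kN·m/m
FS = M_R / M_D = 4558.6 / 2197.9 = 2.074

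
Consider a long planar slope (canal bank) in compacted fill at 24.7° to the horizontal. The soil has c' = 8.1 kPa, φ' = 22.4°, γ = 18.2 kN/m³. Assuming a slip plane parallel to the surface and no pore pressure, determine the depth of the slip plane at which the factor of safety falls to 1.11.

Setting FS = 1.11 in FS = [c' + γz cos²β tanφ'] / [γz sinβ cosβ] and solving for z:
z = c' / [γ cosβ (FS·sinβ − cosβ·tanφ')]
  = 8.1 / [18.2·cos24.7°·(1.11·sin24.7° − cos24.7°·tan22.4°)]
  = 8.1 / [18.2·0.9085·(1.11·0.4179 − 0.9085·0.4122)]
  = 8.1 / 1.4778 = 5.481 m

z = 5.48 m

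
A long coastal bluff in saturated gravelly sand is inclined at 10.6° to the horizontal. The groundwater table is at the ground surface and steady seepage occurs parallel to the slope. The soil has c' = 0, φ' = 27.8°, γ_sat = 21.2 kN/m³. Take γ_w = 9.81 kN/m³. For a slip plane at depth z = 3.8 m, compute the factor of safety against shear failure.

FS = 1.51

With seepage parallel to the slope and the water table at the surface, the effective normal stress on the slip plane uses the buoyant unit weight γ' = γ_sat − γ_w while the driving shear stress uses γ_sat:
FS = [c' + γ' z cos²β tanφ'] / [γ_sat z sinβ cosβ]
(For c' = 0 this reduces to FS = (γ'/γ_sat)·tanφ'/tanβ.)
γ' = 21.2 − 9.81 = 11.39 kN/m³
Numerator = 0.0 + 11.39·3.8·cos²10.6°·tan27.8° = 0.0 + 11.39·3.8·0.9662·0.5272 = 22.048 kPa
Denominator = 21.2·3.8·sin10.6°·cos10.6° = 21.2·3.8·0.1840·0.9829 = 14.566 kPa
FS = 22.048 / 14.566 = 1.514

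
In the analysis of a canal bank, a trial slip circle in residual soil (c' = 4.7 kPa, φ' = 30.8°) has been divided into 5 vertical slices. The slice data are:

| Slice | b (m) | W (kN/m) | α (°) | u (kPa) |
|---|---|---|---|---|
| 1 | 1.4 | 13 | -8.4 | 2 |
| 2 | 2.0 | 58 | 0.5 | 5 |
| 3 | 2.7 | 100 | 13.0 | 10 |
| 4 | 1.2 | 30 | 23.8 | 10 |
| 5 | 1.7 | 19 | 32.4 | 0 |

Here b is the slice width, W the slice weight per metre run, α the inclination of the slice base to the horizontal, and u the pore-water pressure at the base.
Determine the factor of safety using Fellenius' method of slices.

FS = 3.20

Ordinary method of slices: FS = Σ[c'·Δl_i + (W_i cosα_i − u_i·Δl_i)·tanφ'] / Σ W_i sinα_i, with Δl_i = b_i / cosα_i.
Slice 1: Δl = 1.4/cos(-8.4°) = 1.415 m; N'_1 = 13·cos(-8.4°) − 2·1.415 = 10.0; c'Δl = 6.65; W sinα = -1.9
Slice 2: Δl = 2.0/cos0.5° = 2.000 m; N'_2 = 58·cos0.5° − 5·2.000 = 48.0; c'Δl = 9.40; W sinα = 0.5
Slice 3: Δl = 2.7/cos13.0° = 2.771 m; N'_3 = 100·cos13.0° − 10·2.771 = 69.7; c'Δl = 13.02; W sinα = 22.5
Slice 4: Δl = 1.2/cos23.8° = 1.312 m; N'_4 = 30·cos23.8° − 10·1.312 = 14.3; c'Δl = 6.16; W sinα = 12.1
Slice 5: Δl = 1.7/cos32.4° = 2.013 m; N'_5 = 19·cos32.4° − 0·2.013 = 16.0; c'Δl = 9.46; W sinα = 10.2
Σc'Δl = 44.7 kN/m; ΣN' = 158.1 kN/m; ΣW sinα = 43.4 kN/m
Resisting = 44.7 + 158.1·tan30.8° = 44.7 + 94.3 = 139.0 kN/m
FS = 139.0 / 43.4 = 3.203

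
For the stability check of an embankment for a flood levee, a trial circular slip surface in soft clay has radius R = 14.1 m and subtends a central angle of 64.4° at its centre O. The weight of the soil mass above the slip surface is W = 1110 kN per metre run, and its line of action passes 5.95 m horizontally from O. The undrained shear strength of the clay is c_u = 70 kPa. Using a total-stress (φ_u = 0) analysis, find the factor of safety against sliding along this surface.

Taking moments about the centre O, the resisting moment is provided by the undrained shear strength acting along the arc:
Arc length L_a = R·θ = 14.1·(64.4°·π/180) = 14.1·1.1240 = 15.85 m
M_R = c_u·L_a·R = 70·15.85·14.1 = 15642.3 kN·m/m
M_D = W·d = 1110·5.95 = 6604.5 kN·m/m
FS = M_R / M_D = 15642.3 / 6604.5 = 2.368

FS = 2.37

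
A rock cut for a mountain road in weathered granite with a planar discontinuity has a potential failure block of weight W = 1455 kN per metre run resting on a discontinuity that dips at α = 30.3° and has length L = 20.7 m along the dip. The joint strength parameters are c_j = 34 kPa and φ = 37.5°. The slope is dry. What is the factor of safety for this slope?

FS = 2.27

Resolving the block weight along and normal to the plane and applying the Mohr–Coulomb strength on the joint:
N' = W cosα = 1455·cos30.3° = 1256.2 kN/m
Driving force T = W sinα = 1455·sin30.3° = 734.1 kN/m
Resisting force R = c_j·L + N'·tanφ = 34·20.7 + 1256.2·tan37.5° = 703.8 + 963.9 = 1667.7 kN/m
FS = R / T = 1667.7 / 734.1 = 2.272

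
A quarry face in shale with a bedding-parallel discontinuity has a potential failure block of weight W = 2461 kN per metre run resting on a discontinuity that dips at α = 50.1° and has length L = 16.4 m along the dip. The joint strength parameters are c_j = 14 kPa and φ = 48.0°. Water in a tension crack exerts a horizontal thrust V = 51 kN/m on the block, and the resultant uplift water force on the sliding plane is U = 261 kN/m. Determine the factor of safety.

Resolving the block weight along and normal to the plane and applying the Mohr–Coulomb strength on the joint:
N' = W cosα − U − V sinα = 2461·cos50.1° − 261 − 51·sin50.1° = 1278.5 kN/m
Driving force T = W sinα + V cosα = 2461·sin50.1° + 51·cos50.1° = 1920.7 kN/m
Resisting force R = c_j·L + N'·tanφ = 14·16.4 + 1278.5·tan48.0° = 229.6 + 1419.9 = 1649.5 kN/m
FS = R / T = 1649.5 / 1920.7 = 0.859

FS = 0.86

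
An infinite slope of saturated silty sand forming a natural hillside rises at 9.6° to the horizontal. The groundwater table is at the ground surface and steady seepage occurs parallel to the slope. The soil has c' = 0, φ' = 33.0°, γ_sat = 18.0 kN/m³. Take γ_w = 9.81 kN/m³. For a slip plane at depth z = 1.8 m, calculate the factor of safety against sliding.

With seepage parallel to the slope and the water table at the surface, the effective normal stress on the slip plane uses the buoyant unit weight γ' = γ_sat − γ_w while the driving shear stress uses γ_sat:
FS = [c' + γ' z cos²β tanφ'] / [γ_sat z sinβ cosβ]
(For c' = 0 this reduces to FS = (γ'/γ_sat)·tanφ'/tanβ.)
γ' = 18.0 − 9.81 = 8.19 kN/m³
Numerator = 0.0 + 8.19·1.8·cos²9.6°·tan33.0° = 0.0 + 8.19·1.8·0.9722·0.6494 = 9.307 kPa
Denominator = 18.0·1.8·sin9.6°·cos9.6° = 18.0·1.8·0.1668·0.9860 = 5.328 kPa
FS = 9.307 / 5.328 = 1.747

FS = 1.75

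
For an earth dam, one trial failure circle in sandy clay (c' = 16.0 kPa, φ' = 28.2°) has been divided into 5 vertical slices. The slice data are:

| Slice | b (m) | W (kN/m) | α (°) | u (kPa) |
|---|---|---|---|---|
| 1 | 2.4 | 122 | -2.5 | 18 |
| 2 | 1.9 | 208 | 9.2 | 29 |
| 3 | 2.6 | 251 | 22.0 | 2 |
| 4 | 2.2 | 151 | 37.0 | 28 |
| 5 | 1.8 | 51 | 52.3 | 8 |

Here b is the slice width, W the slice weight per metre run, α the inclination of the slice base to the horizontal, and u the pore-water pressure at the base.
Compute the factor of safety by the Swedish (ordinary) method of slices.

FS = 1.88

Ordinary method of slices: FS = Σ[c'·Δl_i + (W_i cosα_i − u_i·Δl_i)·tanφ'] / Σ W_i sinα_i, with Δl_i = b_i / cosα_i.
Slice 1: Δl = 2.4/cos(-2.5°) = 2.402 m; N'_1 = 122·cos(-2.5°) − 18·2.402 = 78.6; c'Δl = 38.44; W sinα = -5.3
Slice 2: Δl = 1.9/cos9.2° = 1.925 m; N'_2 = 208·cos9.2° − 29·1.925 = 149.5; c'Δl = 30.80; W sinα = 33.3
Slice 3: Δl = 2.6/cos22.0° = 2.804 m; N'_3 = 251·cos22.0° − 2·2.804 = 227.1; c'Δl = 44.87; W sinα = 94.0
Slice 4: Δl = 2.2/cos37.0° = 2.755 m; N'_4 = 151·cos37.0° − 28·2.755 = 43.5; c'Δl = 44.08; W sinα = 90.9
Slice 5: Δl = 1.8/cos52.3° = 2.943 m; N'_5 = 51·cos52.3° − 8·2.943 = 7.6; c'Δl = 47.10; W sinα = 40.4
Σc'Δl = 205.3 kN/m; ΣN' = 506.4 kN/m; ΣW sinα = 253.2 kN/m
Resisting = 205.3 + 506.4·tan28.2° = 205.3 + 271.5 = 476.8 kN/m
FS = 476.8 / 253.2 = 1.883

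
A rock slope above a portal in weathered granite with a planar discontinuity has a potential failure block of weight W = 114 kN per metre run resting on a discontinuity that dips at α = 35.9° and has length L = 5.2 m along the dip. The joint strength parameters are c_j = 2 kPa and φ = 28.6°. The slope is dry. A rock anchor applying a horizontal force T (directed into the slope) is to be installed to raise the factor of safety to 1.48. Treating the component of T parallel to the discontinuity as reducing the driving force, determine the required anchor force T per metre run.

Resolving forces along and normal to the sliding plane, with the horizontal anchor force T adding T·sinα to the effective normal force and T·cosα acting up the plane against the driving force:
FS = [c_jL + (W cosα + T sinα) tanφ] / [W sinα − T cosα]
Without the anchor: N' = 92.3 kN/m, driving T_d = 66.8 kN/m, resisting R = 2·5.2 + 92.3·tan28.6° = 60.7 kN/m, FS = 0.91.
Setting FS = 1.48 and solving for T:
1.48·(66.8 − T cos35.9°) = 60.7 + T sin35.9°·tan28.6°
T·(sin35.9°·tan28.6° + 1.48·cos35.9°) = 1.48·66.8 − 60.7
T·(0.5864·0.5452 + 1.48·0.8100) = 98.9 − 60.7 = 38.2
T·1.5186 = 38.2
T = 25.1 kN/m

T = 25 kN/m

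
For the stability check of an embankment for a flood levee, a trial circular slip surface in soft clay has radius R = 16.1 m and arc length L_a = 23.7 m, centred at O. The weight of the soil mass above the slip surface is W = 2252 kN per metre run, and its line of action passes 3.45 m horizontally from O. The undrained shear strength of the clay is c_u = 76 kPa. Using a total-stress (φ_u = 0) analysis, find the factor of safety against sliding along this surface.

FS = 3.73

Taking moments about the centre O, the resisting moment is provided by the undrained shear strength acting along the arc:
M_R = c_u·L_a·R = 76·23.70·16.1 = 28999.3 kN·m/m
M_D = W·d = 2252·3.45 = 7769.4 kN·m/m
FS = M_R / M_D = 28999.3 / 7769.4 = 3.733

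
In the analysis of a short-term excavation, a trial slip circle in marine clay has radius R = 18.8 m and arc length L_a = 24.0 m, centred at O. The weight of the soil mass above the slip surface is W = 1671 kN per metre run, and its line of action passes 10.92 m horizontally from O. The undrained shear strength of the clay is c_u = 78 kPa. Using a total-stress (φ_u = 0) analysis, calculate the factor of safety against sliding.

Taking moments about the centre O, the resisting moment is provided by the undrained shear strength acting along the arc:
M_R = c_u·L_a·R = 78·24.00·18.8 = 35193.6 kN·m/m
M_D = W·d = 1671·10.92 = 18247.3 kN·m/m
FS = M_R / M_D = 35193.6 / 18247.3 = 1.929

FS = 1.93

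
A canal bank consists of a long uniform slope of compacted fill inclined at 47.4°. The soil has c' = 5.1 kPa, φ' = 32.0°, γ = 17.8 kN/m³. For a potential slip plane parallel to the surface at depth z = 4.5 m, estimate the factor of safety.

FS = 0.70

For an infinite slope with a slip plane parallel to the surface (no pore pressure): FS = [c' + γz cos²β tanφ'] / [γz sinβ cosβ].
γz = 17.8·4.5 = 80.10 kN/m²
Numerator = 5.1 + 80.10·cos²47.4°·tan32.0° = 5.1 + 80.10·0.4582·0.6249 = 28.032 kPa
Denominator = 80.10·sin47.4°·cos47.4° = 80.10·0.7361·0.6769 = 39.910 kPa
FS = 28.032 / 39.910 = 0.702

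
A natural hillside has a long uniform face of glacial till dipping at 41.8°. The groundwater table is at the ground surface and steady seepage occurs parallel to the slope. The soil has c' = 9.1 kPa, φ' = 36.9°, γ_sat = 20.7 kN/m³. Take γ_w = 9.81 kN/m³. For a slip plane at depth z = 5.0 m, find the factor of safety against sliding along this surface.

With seepage parallel to the slope and the water table at the surface, the effective normal stress on the slip plane uses the buoyant unit weight γ' = γ_sat − γ_w while the driving shear stress uses γ_sat:
FS = [c' + γ' z cos²β tanφ'] / [γ_sat z sinβ cosβ]
γ' = 20.7 − 9.81 = 10.89 kN/m³
Numerator = 9.1 + 10.89·5.0·cos²41.8°·tan36.9° = 9.1 + 10.89·5.0·0.5557·0.7508 = 31.820 kPa
Denominator = 20.7·5.0·sin41.8°·cos41.8° = 20.7·5.0·0.6665·0.7455 = 51.427 kPa
FS = 31.820 / 51.427 = 0.619

FS = 0.62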